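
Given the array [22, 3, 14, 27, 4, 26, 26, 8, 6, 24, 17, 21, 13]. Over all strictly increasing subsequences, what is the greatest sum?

55

Let S[i] be the best sum of a strictly increasing subsequence ending at i:
i:      1  2  3  4  5  6  7  8  9 10 11 12 13
a[i]:  22  3 14 27  4 26 26  8  6 24 17 21 13
S:     22  3 17 49  7 48 48 15 13 46 34 55 28
Maximum is 55 (e.g. 3 + 14 + 17 + 21).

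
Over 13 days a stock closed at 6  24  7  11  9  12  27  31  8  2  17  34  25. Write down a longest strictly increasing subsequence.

Patience tails give the LIS length; then backtrack through the dp parents:
6 → extends → [6]
24 → extends → [6, 24]
7 → replaces 24 → [6, 7]
11 → extends → [6, 7, 11]
9 → replaces 11 → [6, 7, 9]
12 → extends → [6, 7, 9, 12]
27 → extends → [6, 7, 9, 12, 27]
31 → extends → [6, 7, 9, 12, 27, 31]
8 → replaces 9 → [6, 7, 8, 12, 27, 31]
2 → replaces 6 → [2, 7, 8, 12, 27, 31]
17 → replaces 27 → [2, 7, 8, 12, 17, 31]
34 → extends → [2, 7, 8, 12, 17, 31, 34]
25 → replaces 31 → [2, 7, 8, 12, 17, 25, 34]
Length 7; one witness is 6, 7, 11, 12, 27, 31, 34.

6, 7, 11, 12, 27, 31, 34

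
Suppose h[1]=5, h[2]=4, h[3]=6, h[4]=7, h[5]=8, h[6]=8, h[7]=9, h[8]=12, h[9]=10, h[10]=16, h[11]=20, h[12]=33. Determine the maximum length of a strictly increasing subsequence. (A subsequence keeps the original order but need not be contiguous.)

Let dp[i] be the length of the longest such subsequence ending at index i:
i:      1  2  3  4  5  6  7  8  9 10 11 12
h[i]:   5  4  6  7  8  8  9 12 10 16 20 33
dp:     1  1  2  3  4  4  5  6  6  7  8  9
Maximum dp value is 9.

9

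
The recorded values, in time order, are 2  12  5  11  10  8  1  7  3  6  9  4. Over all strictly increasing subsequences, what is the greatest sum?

24

Let S[i] be the best sum of a strictly increasing subsequence ending at i:
i:      1  2  3  4  5  6  7  8  9 10 11 12
a[i]:   2 12  5 11 10  8  1  7  3  6  9  4
S:      2 14  7 18 17 15  1 14  5 13 24  9
Maximum is 24 (e.g. 2 + 5 + 8 + 9).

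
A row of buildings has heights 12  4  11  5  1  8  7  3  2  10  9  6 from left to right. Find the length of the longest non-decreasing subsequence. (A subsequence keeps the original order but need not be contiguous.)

4

Track the smallest tail for each achievable length (allowing ties):
12 → extends → [12]
4 → replaces 12 → [4]
11 → extends → [4, 11]
5 → replaces 11 → [4, 5]
1 → replaces 4 → [1, 5]
8 → extends → [1, 5, 8]
7 → replaces 8 → [1, 5, 7]
3 → replaces 5 → [1, 3, 7]
2 → replaces 3 → [1, 2, 7]
10 → extends → [1, 2, 7, 10]
9 → replaces 10 → [1, 2, 7, 9]
6 → replaces 7 → [1, 2, 6, 9]
Four tails, so the longest non-decreasing subsequence has length 4 (e.g. 4, 5, 8, 10).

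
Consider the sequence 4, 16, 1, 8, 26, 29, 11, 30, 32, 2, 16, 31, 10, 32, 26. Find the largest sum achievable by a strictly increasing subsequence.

Let S[i] be the best sum of a strictly increasing subsequence ending at i:
i:       1   2   3   4   5   6   7   8   9  10  11  12  13  14  15
a[i]:    4  16   1   8  26  29  11  30  32   2  16  31  10  32  26
S:       4  20   1  12  46  75  23 105 137   3  39 136  22 168  65
Maximum is 168 (e.g. 4 + 16 + 26 + 29 + 30 + 31 + 32).

168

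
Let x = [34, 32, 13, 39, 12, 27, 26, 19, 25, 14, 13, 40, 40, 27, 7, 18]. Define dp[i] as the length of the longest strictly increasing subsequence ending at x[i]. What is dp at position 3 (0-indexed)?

dp[i] = 1 + max{dp[j] : j<i, x[j]<x[i]} (or 1 if no such j):
i:      0  1  2  3  4  5  6  7  8  9 10 11 12 13 14 15
x[i]:  34 32 13 39 12 27 26 19 25 14 13 40 40 27  7 18
dp:     1  1  1  2  1  2  2  2  3  2  2  4  4  4  1  3
At index 3 the value is 2.

2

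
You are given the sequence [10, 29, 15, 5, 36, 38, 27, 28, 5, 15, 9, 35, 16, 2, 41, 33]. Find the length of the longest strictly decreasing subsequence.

Negate each value so 'decreasing' becomes 'increasing', then run patience tails on the negated sequence:
-10 → extends → [-10]
-29 → replaces -10 → [-29]
-15 → extends → [-29, -15]
-5 → extends → [-29, -15, -5]
-36 → replaces -29 → [-36, -15, -5]
-38 → replaces -36 → [-38, -15, -5]
-27 → replaces -15 → [-38, -27, -5]
-28 → replaces -27 → [-38, -28, -5]
-5 → already a tail → [-38, -28, -5]
-15 → replaces -5 → [-38, -28, -15]
-9 → extends → [-38, -28, -15, -9]
-35 → replaces -28 → [-38, -35, -15, -9]
-16 → replaces -15 → [-38, -35, -16, -9]
-2 → extends → [-38, -35, -16, -9, -2]
-41 → replaces -38 → [-41, -35, -16, -9, -2]
-33 → replaces -16 → [-41, -35, -33, -9, -2]
Five tails, so the longest strictly decreasing subsequence of the original has length 5.

5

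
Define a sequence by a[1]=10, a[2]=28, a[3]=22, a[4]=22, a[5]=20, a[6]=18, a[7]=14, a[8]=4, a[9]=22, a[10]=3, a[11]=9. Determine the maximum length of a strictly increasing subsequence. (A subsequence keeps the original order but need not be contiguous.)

Track the smallest tail for each achievable length (strict):
10 → extends → [10]
28 → extends → [10, 28]
22 → replaces 28 → [10, 22]
22 → already a tail → [10, 22]
20 → replaces 22 → [10, 20]
18 → replaces 20 → [10, 18]
14 → replaces 18 → [10, 14]
4 → replaces 10 → [4, 14]
22 → extends → [4, 14, 22]
3 → replaces 4 → [3, 14, 22]
9 → replaces 14 → [3, 9, 22]
Three tails, so the longest strictly increasing subsequence has length 3 (e.g. 10, 20, 22).

3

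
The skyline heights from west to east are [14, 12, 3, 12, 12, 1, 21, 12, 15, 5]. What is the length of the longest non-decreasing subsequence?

Let dp[i] be the length of the longest such subsequence ending at index i:
i:      1  2  3  4  5  6  7  8  9 10
a[i]:  14 12  3 12 12  1 21 12 15  5
dp:     1  1  1  2  3  1  4  4  5  2
Maximum dp value is 5.

5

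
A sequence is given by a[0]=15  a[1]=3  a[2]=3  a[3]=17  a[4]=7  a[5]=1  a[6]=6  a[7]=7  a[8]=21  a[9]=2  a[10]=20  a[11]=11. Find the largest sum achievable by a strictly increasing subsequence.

53

Let S[i] be the best sum of a strictly increasing subsequence ending at i:
i:      0  1  2  3  4  5  6  7  8  9 10 11
a[i]:  15  3  3 17  7  1  6  7 21  2 20 11
S:     15  3  3 32 10  1  9 16 53  3 52 27
Maximum is 53 (e.g. 15 + 17 + 21).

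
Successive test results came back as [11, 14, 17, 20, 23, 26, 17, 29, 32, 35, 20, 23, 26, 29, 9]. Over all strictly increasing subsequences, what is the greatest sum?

207

Let S[i] be the best sum of a strictly increasing subsequence ending at i:
i:       1   2   3   4   5   6   7   8   9  10  11  12  13  14  15
a[i]:   11  14  17  20  23  26  17  29  32  35  20  23  26  29   9
S:      11  25  42  62  85 111  42 140 172 207  62  85 111 140   9
Maximum is 207 (e.g. 11 + 14 + 17 + 20 + 23 + 26 + 29 + 32 + 35).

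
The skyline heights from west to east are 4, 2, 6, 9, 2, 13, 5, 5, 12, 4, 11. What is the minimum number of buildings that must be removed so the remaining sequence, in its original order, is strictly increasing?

7

Fewest deletions = n − (longest strictly increasing subsequence).
i:      1  2  3  4  5  6  7  8  9 10 11
a[i]:   4  2  6  9  2 13  5  5 12  4 11
dp:     1  1  2  3  1  4  2  2  4  2  4
max dp = 4, so deletions = 11 − 4 = 7.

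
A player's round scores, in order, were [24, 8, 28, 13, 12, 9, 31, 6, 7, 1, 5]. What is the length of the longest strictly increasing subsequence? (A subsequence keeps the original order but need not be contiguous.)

Track the smallest tail for each achievable length (strict):
24 → extends → [24]
8 → replaces 24 → [8]
28 → extends → [8, 28]
13 → replaces 28 → [8, 13]
12 → replaces 13 → [8, 12]
9 → replaces 12 → [8, 9]
31 → extends → [8, 9, 31]
6 → replaces 8 → [6, 9, 31]
7 → replaces 9 → [6, 7, 31]
1 → replaces 6 → [1, 7, 31]
5 → replaces 7 → [1, 5, 31]
Three tails, so the longest strictly increasing subsequence has length 3 (e.g. 24, 28, 31).

3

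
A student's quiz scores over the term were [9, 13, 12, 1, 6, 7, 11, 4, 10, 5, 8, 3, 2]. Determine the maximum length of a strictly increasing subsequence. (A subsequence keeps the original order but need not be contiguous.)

4

Track the smallest tail for each achievable length (strict):
9 → extends → [9]
13 → extends → [9, 13]
12 → replaces 13 → [9, 12]
1 → replaces 9 → [1, 12]
6 → replaces 12 → [1, 6]
7 → extends → [1, 6, 7]
11 → extends → [1, 6, 7, 11]
4 → replaces 6 → [1, 4, 7, 11]
10 → replaces 11 → [1, 4, 7, 10]
5 → replaces 7 → [1, 4, 5, 10]
8 → replaces 10 → [1, 4, 5, 8]
3 → replaces 4 → [1, 3, 5, 8]
2 → replaces 3 → [1, 2, 5, 8]
Four tails, so the longest strictly increasing subsequence has length 4 (e.g. 1, 6, 7, 11).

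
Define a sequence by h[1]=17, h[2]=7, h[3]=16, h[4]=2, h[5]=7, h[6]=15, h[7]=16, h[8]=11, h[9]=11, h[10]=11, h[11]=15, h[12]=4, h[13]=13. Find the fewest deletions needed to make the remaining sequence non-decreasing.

7

Fewest deletions = n − (longest non-decreasing subsequence).
Patience tails:
17 → extends → [17]
7 → replaces 17 → [7]
16 → extends → [7, 16]
2 → replaces 7 → [2, 16]
7 → replaces 16 → [2, 7]
15 → extends → [2, 7, 15]
16 → extends → [2, 7, 15, 16]
11 → replaces 15 → [2, 7, 11, 16]
11 → replaces 16 → [2, 7, 11, 11]
11 → extends → [2, 7, 11, 11, 11]
15 → extends → [2, 7, 11, 11, 11, 15]
4 → replaces 7 → [2, 4, 11, 11, 11, 15]
13 → replaces 15 → [2, 4, 11, 11, 11, 13]
Longest non-decreasing subsequence has length 6, so deletions = 13 − 6 = 7.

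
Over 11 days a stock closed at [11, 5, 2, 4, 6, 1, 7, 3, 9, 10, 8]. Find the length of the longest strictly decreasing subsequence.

4

Negate each value so 'decreasing' becomes 'increasing', then run patience tails on the negated sequence:
-11 → extends → [-11]
-5 → extends → [-11, -5]
-2 → extends → [-11, -5, -2]
-4 → replaces -2 → [-11, -5, -4]
-6 → replaces -5 → [-11, -6, -4]
-1 → extends → [-11, -6, -4, -1]
-7 → replaces -6 → [-11, -7, -4, -1]
-3 → replaces -1 → [-11, -7, -4, -3]
-9 → replaces -7 → [-11, -9, -4, -3]
-10 → replaces -9 → [-11, -10, -4, -3]
-8 → replaces -4 → [-11, -10, -8, -3]
Four tails, so the longest strictly decreasing subsequence of the original has length 4.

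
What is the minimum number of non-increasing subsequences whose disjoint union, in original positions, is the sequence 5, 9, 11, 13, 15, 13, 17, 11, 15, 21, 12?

7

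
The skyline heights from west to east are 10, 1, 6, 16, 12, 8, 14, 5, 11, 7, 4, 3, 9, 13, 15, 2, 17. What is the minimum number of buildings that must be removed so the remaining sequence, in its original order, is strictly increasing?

10

Fewest deletions = n − (longest strictly increasing subsequence).
i:      1  2  3  4  5  6  7  8  9 10 11 12 13 14 15 16 17
a[i]:  10  1  6 16 12  8 14  5 11  7  4  3  9 13 15  2 17
dp:     1  1  2  3  3  3  4  2  4  3  2  2  4  5  6  2  7
max dp = 7, so deletions = 17 − 7 = 10.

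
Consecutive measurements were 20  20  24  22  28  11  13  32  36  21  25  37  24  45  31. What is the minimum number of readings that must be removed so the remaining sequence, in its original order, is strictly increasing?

8

Fewest deletions = n − (longest strictly increasing subsequence).
i:      1  2  3  4  5  6  7  8  9 10 11 12 13 14 15
a[i]:  20 20 24 22 28 11 13 32 36 21 25 37 24 45 31
dp:     1  1  2  2  3  1  2  4  5  3  4  6  4  7  5
max dp = 7, so deletions = 15 − 7 = 8.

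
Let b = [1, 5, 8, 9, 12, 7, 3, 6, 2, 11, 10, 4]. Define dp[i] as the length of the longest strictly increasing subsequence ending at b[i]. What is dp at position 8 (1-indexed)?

dp[i] = 1 + max{dp[j] : j<i, b[j]<b[i]} (or 1 if no such j):
i:      1  2  3  4  5  6  7  8  9 10 11 12
b[i]:   1  5  8  9 12  7  3  6  2 11 10  4
dp:     1  2  3  4  5  3  2  3  2  5  5  3
At index 8 the value is 3.

3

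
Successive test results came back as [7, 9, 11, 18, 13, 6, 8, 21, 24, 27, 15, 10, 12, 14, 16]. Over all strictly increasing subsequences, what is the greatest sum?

Let S[i] be the best sum of a strictly increasing subsequence ending at i:
i:       1   2   3   4   5   6   7   8   9  10  11  12  13  14  15
a[i]:    7   9  11  18  13   6   8  21  24  27  15  10  12  14  16
S:       7  16  27  45  40   6  15  66  90 117  55  26  39  54  71
Maximum is 117 (e.g. 7 + 9 + 11 + 18 + 21 + 24 + 27).

117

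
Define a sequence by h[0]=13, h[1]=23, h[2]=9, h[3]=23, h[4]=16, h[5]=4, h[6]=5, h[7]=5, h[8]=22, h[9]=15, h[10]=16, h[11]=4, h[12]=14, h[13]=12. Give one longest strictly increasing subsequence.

4, 5, 15, 16

Patience tails give the LIS length; then backtrack through the dp parents:
13 → extends → [13]
23 → extends → [13, 23]
9 → replaces 13 → [9, 23]
23 → already a tail → [9, 23]
16 → replaces 23 → [9, 16]
4 → replaces 9 → [4, 16]
5 → replaces 16 → [4, 5]
5 → already a tail → [4, 5]
22 → extends → [4, 5, 22]
15 → replaces 22 → [4, 5, 15]
16 → extends → [4, 5, 15, 16]
4 → already a tail → [4, 5, 15, 16]
14 → replaces 15 → [4, 5, 14, 16]
12 → replaces 14 → [4, 5, 12, 16]
Length 4; one witness is 4, 5, 15, 16.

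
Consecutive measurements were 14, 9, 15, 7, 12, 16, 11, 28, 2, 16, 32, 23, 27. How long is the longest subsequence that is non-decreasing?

6

Let dp[i] be the length of the longest such subsequence ending at index i:
i:      1  2  3  4  5  6  7  8  9 10 11 12 13
a[i]:  14  9 15  7 12 16 11 28  2 16 32 23 27
dp:     1  1  2  1  2  3  2  4  1  4  5  5  6
Maximum dp value is 6.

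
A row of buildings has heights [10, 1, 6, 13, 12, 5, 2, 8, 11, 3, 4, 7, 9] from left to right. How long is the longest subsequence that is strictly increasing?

6

Track the smallest tail for each achievable length (strict):
10 → extends → [10]
1 → replaces 10 → [1]
6 → extends → [1, 6]
13 → extends → [1, 6, 13]
12 → replaces 13 → [1, 6, 12]
5 → replaces 6 → [1, 5, 12]
2 → replaces 5 → [1, 2, 12]
8 → replaces 12 → [1, 2, 8]
11 → extends → [1, 2, 8, 11]
3 → replaces 8 → [1, 2, 3, 11]
4 → replaces 11 → [1, 2, 3, 4]
7 → extends → [1, 2, 3, 4, 7]
9 → extends → [1, 2, 3, 4, 7, 9]
Six tails, so the longest strictly increasing subsequence has length 6 (e.g. 1, 2, 3, 4, 7, 9).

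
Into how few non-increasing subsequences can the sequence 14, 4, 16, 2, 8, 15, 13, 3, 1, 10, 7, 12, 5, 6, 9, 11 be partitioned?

6

Place each on the leftmost legal pile:
14 → new pile 1 (tops now [14])
4 → pile 1 (tops now [4])
16 → new pile 2 (tops now [4, 16])
2 → pile 1 (tops now [2, 16])
8 → pile 2 (tops now [2, 8])
15 → new pile 3 (tops now [2, 8, 15])
13 → pile 3 (tops now [2, 8, 13])
3 → pile 2 (tops now [2, 3, 13])
1 → pile 1 (tops now [1, 3, 13])
10 → pile 3 (tops now [1, 3, 10])
7 → pile 3 (tops now [1, 3, 7])
12 → new pile 4 (tops now [1, 3, 7, 12])
5 → pile 3 (tops now [1, 3, 5, 12])
6 → pile 4 (tops now [1, 3, 5, 6])
9 → new pile 5 (tops now [1, 3, 5, 6, 9])
11 → new pile 6 (tops now [1, 3, 5, 6, 9, 11])
Six piles.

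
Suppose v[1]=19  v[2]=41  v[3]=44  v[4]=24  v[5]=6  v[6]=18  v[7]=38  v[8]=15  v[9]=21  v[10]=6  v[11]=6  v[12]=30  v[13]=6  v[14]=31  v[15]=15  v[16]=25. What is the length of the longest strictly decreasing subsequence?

Let dp[i] be the longest strictly decreasing subsequence ending at i:
i:      1  2  3  4  5  6  7  8  9 10 11 12 13 14 15 16
v[i]:  19 41 44 24  6 18 38 15 21  6  6 30  6 31 15 25
dp:     1  1  1  2  3  3  2  4  3  5  5  3  5  3  4  4
Maximum is 5.

5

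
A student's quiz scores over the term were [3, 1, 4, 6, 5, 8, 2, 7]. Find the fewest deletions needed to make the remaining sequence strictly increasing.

4

Fewest deletions = n − (longest strictly increasing subsequence).
Patience tails:
3 → extends → [3]
1 → replaces 3 → [1]
4 → extends → [1, 4]
6 → extends → [1, 4, 6]
5 → replaces 6 → [1, 4, 5]
8 → extends → [1, 4, 5, 8]
2 → replaces 4 → [1, 2, 5, 8]
7 → replaces 8 → [1, 2, 5, 7]
Longest strictly increasing subsequence has length 4, so deletions = 8 − 4 = 4.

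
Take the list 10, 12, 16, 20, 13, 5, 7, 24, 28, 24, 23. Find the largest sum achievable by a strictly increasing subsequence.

Let S[i] be the best sum of a strictly increasing subsequence ending at i:
i:       1   2   3   4   5   6   7   8   9  10  11
a[i]:   10  12  16  20  13   5   7  24  28  24  23
S:      10  22  38  58  35   5  12  82 110  82  81
Maximum is 110 (e.g. 10 + 12 + 16 + 20 + 24 + 28).

110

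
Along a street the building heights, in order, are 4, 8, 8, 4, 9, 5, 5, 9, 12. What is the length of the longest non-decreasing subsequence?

6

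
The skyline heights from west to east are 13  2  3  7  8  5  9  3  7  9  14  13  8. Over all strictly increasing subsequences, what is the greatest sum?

43

Let S[i] be the best sum of a strictly increasing subsequence ending at i:
i:      1  2  3  4  5  6  7  8  9 10 11 12 13
a[i]:  13  2  3  7  8  5  9  3  7  9 14 13  8
S:     13  2  5 12 20 10 29  5 17 29 43 42 25
Maximum is 43 (e.g. 2 + 3 + 7 + 8 + 9 + 14).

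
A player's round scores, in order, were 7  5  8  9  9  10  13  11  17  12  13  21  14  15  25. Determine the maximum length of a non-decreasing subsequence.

Let dp[i] be the length of the longest such subsequence ending at index i:
i:      1  2  3  4  5  6  7  8  9 10 11 12 13 14 15
a[i]:   7  5  8  9  9 10 13 11 17 12 13 21 14 15 25
dp:     1  1  2  3  4  5  6  6  7  7  8  9  9 10 11
Maximum dp value is 11.

11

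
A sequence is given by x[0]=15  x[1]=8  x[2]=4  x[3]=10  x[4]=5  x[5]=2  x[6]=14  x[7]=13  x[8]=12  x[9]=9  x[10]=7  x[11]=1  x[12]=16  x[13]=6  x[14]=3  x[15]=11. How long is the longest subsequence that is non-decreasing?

Let dp[i] be the length of the longest such subsequence ending at index i:
i:      0  1  2  3  4  5  6  7  8  9 10 11 12 13 14 15
x[i]:  15  8  4 10  5  2 14 13 12  9  7  1 16  6  3 11
dp:     1  1  1  2  2  1  3  3  3  3  3  1  4  3  2  4
Maximum dp value is 4.

4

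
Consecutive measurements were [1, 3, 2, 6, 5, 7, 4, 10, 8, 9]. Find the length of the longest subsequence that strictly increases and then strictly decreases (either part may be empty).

inc[i] = longest strictly increasing subsequence ending at i; dec[i] = longest strictly decreasing subsequence starting at i:
i:      1  2  3  4  5  6  7  8  9 10
a[i]:   1  3  2  6  5  7  4 10  8  9
inc:    1  2  2  3  3  4  3  5  5  6
dec:    1  2  1  3  2  2  1  2  1  1
Best peak at i=8 (value 10): inc=5, dec=2, length 5+2−1 = 6.

6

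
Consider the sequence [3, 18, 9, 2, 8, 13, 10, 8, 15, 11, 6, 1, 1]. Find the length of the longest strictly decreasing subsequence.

6

Negate each value so 'decreasing' becomes 'increasing', then run patience tails on the negated sequence:
-3 → extends → [-3]
-18 → replaces -3 → [-18]
-9 → extends → [-18, -9]
-2 → extends → [-18, -9, -2]
-8 → replaces -2 → [-18, -9, -8]
-13 → replaces -9 → [-18, -13, -8]
-10 → replaces -8 → [-18, -13, -10]
-8 → extends → [-18, -13, -10, -8]
-15 → replaces -13 → [-18, -15, -10, -8]
-11 → replaces -10 → [-18, -15, -11, -8]
-6 → extends → [-18, -15, -11, -8, -6]
-1 → extends → [-18, -15, -11, -8, -6, -1]
-1 → already a tail → [-18, -15, -11, -8, -6, -1]
Six tails, so the longest strictly decreasing subsequence of the original has length 6.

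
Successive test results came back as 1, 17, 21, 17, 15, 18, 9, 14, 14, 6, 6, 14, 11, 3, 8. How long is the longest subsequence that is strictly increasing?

Track the smallest tail for each achievable length (strict):
1 → extends → [1]
17 → extends → [1, 17]
21 → extends → [1, 17, 21]
17 → already a tail → [1, 17, 21]
15 → replaces 17 → [1, 15, 21]
18 → replaces 21 → [1, 15, 18]
9 → replaces 15 → [1, 9, 18]
14 → replaces 18 → [1, 9, 14]
14 → already a tail → [1, 9, 14]
6 → replaces 9 → [1, 6, 14]
6 → already a tail → [1, 6, 14]
14 → already a tail → [1, 6, 14]
11 → replaces 14 → [1, 6, 11]
3 → replaces 6 → [1, 3, 11]
8 → replaces 11 → [1, 3, 8]
Three tails, so the longest strictly increasing subsequence has length 3 (e.g. 1, 17, 21).

3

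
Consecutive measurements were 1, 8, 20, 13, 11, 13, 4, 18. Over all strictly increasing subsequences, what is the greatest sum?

Let S[i] be the best sum of a strictly increasing subsequence ending at i:
i:      1  2  3  4  5  6  7  8
a[i]:   1  8 20 13 11 13  4 18
S:      1  9 29 22 20 33  5 51
Maximum is 51 (e.g. 1 + 8 + 11 + 13 + 18).

51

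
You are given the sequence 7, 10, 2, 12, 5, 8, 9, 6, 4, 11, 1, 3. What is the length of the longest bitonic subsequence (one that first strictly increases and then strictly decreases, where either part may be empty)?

inc[i] = longest strictly increasing subsequence ending at i; dec[i] = longest strictly decreasing subsequence starting at i:
i:      1  2  3  4  5  6  7  8  9 10 11 12
a[i]:   7 10  2 12  5  8  9  6  4 11  1  3
inc:    1  2  1  3  2  3  4  3  2  5  1  2
dec:    4  5  2  5  3  4  4  3  2  2  1  1
Best peak at i=4 (value 12): inc=3, dec=5, length 3+5−1 = 7.

7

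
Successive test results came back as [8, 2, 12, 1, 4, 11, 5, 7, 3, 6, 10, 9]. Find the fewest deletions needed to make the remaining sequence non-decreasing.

7

Fewest deletions = n − (longest non-decreasing subsequence).
Patience tails:
8 → extends → [8]
2 → replaces 8 → [2]
12 → extends → [2, 12]
1 → replaces 2 → [1, 12]
4 → replaces 12 → [1, 4]
11 → extends → [1, 4, 11]
5 → replaces 11 → [1, 4, 5]
7 → extends → [1, 4, 5, 7]
3 → replaces 4 → [1, 3, 5, 7]
6 → replaces 7 → [1, 3, 5, 6]
10 → extends → [1, 3, 5, 6, 10]
9 → replaces 10 → [1, 3, 5, 6, 9]
Longest non-decreasing subsequence has length 5, so deletions = 12 − 5 = 7.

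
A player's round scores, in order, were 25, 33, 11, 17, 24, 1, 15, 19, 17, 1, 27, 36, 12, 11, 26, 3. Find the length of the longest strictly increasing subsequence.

Track the smallest tail for each achievable length (strict):
25 → extends → [25]
33 → extends → [25, 33]
11 → replaces 25 → [11, 33]
17 → replaces 33 → [11, 17]
24 → extends → [11, 17, 24]
1 → replaces 11 → [1, 17, 24]
15 → replaces 17 → [1, 15, 24]
19 → replaces 24 → [1, 15, 19]
17 → replaces 19 → [1, 15, 17]
1 → already a tail → [1, 15, 17]
27 → extends → [1, 15, 17, 27]
36 → extends → [1, 15, 17, 27, 36]
12 → replaces 15 → [1, 12, 17, 27, 36]
11 → replaces 12 → [1, 11, 17, 27, 36]
26 → replaces 27 → [1, 11, 17, 26, 36]
3 → replaces 11 → [1, 3, 17, 26, 36]
Five tails, so the longest strictly increasing subsequence has length 5 (e.g. 11, 17, 24, 27, 36).

5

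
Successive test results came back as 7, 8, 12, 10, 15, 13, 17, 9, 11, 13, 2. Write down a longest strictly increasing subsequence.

7, 8, 12, 15, 17

Patience tails give the LIS length; then backtrack through the dp parents:
7 → extends → [7]
8 → extends → [7, 8]
12 → extends → [7, 8, 12]
10 → replaces 12 → [7, 8, 10]
15 → extends → [7, 8, 10, 15]
13 → replaces 15 → [7, 8, 10, 13]
17 → extends → [7, 8, 10, 13, 17]
9 → replaces 10 → [7, 8, 9, 13, 17]
11 → replaces 13 → [7, 8, 9, 11, 17]
13 → replaces 17 → [7, 8, 9, 11, 13]
2 → replaces 7 → [2, 8, 9, 11, 13]
Length 5; one witness is 7, 8, 12, 15, 17.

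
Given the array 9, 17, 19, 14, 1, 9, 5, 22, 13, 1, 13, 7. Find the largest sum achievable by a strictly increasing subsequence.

67

Let S[i] be the best sum of a strictly increasing subsequence ending at i:
i:      1  2  3  4  5  6  7  8  9 10 11 12
a[i]:   9 17 19 14  1  9  5 22 13  1 13  7
S:      9 26 45 23  1 10  6 67 23  1 23 13
Maximum is 67 (e.g. 9 + 17 + 19 + 22).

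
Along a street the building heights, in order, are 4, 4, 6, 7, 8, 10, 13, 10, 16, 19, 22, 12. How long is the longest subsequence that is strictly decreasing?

Let dp[i] be the longest strictly decreasing subsequence ending at i:
i:      1  2  3  4  5  6  7  8  9 10 11 12
a[i]:   4  4  6  7  8 10 13 10 16 19 22 12
dp:     1  1  1  1  1  1  1  2  1  1  1  2
Maximum is 2.

2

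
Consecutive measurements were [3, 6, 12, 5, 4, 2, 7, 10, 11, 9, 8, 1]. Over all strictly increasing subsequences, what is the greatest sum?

Let S[i] be the best sum of a strictly increasing subsequence ending at i:
i:      1  2  3  4  5  6  7  8  9 10 11 12
a[i]:   3  6 12  5  4  2  7 10 11  9  8  1
S:      3  9 21  8  7  2 16 26 37 25 24  1
Maximum is 37 (e.g. 3 + 6 + 7 + 10 + 11).

37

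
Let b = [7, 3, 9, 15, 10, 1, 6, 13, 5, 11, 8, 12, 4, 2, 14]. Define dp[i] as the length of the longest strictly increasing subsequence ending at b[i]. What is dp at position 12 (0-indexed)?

2

dp[i] = 1 + max{dp[j] : j<i, b[j]<b[i]} (or 1 if no such j):
i:      0  1  2  3  4  5  6  7  8  9 10 11 12 13 14
b[i]:   7  3  9 15 10  1  6 13  5 11  8 12  4  2 14
dp:     1  1  2  3  3  1  2  4  2  4  3  5  2  2  6
At index 12 the value is 2.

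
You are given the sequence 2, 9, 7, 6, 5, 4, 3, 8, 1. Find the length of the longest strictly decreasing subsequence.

7

Negate each value so 'decreasing' becomes 'increasing', then run patience tails on the negated sequence:
-2 → extends → [-2]
-9 → replaces -2 → [-9]
-7 → extends → [-9, -7]
-6 → extends → [-9, -7, -6]
-5 → extends → [-9, -7, -6, -5]
-4 → extends → [-9, -7, -6, -5, -4]
-3 → extends → [-9, -7, -6, -5, -4, -3]
-8 → replaces -7 → [-9, -8, -6, -5, -4, -3]
-1 → extends → [-9, -8, -6, -5, -4, -3, -1]
Seven tails, so the longest strictly decreasing subsequence of the original has length 7.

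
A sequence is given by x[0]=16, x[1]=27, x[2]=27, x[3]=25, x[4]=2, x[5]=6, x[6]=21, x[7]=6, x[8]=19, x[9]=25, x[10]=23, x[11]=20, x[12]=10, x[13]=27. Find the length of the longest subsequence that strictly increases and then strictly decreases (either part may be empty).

7

inc[i] = longest strictly increasing subsequence ending at i; dec[i] = longest strictly decreasing subsequence starting at i:
i:      0  1  2  3  4  5  6  7  8  9 10 11 12 13
x[i]:  16 27 27 25  2  6 21  6 19 25 23 20 10 27
inc:    1  2  2  2  1  2  3  2  3  4  4  4  3  5
dec:    2  5  5  4  1  1  3  1  2  4  3  2  1  1
Best peak at i=9 (value 25): inc=4, dec=4, length 4+4−1 = 7.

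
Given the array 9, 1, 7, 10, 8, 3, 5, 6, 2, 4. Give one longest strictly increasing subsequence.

Patience tails give the LIS length; then backtrack through the dp parents:
9 → extends → [9]
1 → replaces 9 → [1]
7 → extends → [1, 7]
10 → extends → [1, 7, 10]
8 → replaces 10 → [1, 7, 8]
3 → replaces 7 → [1, 3, 8]
5 → replaces 8 → [1, 3, 5]
6 → extends → [1, 3, 5, 6]
2 → replaces 3 → [1, 2, 5, 6]
4 → replaces 5 → [1, 2, 4, 6]
Length 4; one witness is 1, 3, 5, 6.

1, 3, 5, 6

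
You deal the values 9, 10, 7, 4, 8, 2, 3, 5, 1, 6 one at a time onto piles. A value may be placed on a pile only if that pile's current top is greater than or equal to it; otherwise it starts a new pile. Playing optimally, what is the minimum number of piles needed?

4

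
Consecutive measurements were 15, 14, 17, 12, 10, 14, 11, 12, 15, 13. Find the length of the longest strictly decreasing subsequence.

4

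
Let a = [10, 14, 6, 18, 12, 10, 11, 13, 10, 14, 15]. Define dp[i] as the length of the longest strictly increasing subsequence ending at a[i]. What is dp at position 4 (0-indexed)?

2

dp[i] = 1 + max{dp[j] : j<i, a[j]<a[i]} (or 1 if no such j):
i:      0  1  2  3  4  5  6  7  8  9 10
a[i]:  10 14  6 18 12 10 11 13 10 14 15
dp:     1  2  1  3  2  2  3  4  2  5  6
At index 4 the value is 2.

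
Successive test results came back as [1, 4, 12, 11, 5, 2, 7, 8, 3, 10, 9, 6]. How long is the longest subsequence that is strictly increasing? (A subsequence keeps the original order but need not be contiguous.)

Track the smallest tail for each achievable length (strict):
1 → extends → [1]
4 → extends → [1, 4]
12 → extends → [1, 4, 12]
11 → replaces 12 → [1, 4, 11]
5 → replaces 11 → [1, 4, 5]
2 → replaces 4 → [1, 2, 5]
7 → extends → [1, 2, 5, 7]
8 → extends → [1, 2, 5, 7, 8]
3 → replaces 5 → [1, 2, 3, 7, 8]
10 → extends → [1, 2, 3, 7, 8, 10]
9 → replaces 10 → [1, 2, 3, 7, 8, 9]
6 → replaces 7 → [1, 2, 3, 6, 8, 9]
Six tails, so the longest strictly increasing subsequence has length 6 (e.g. 1, 4, 5, 7, 8, 10).

6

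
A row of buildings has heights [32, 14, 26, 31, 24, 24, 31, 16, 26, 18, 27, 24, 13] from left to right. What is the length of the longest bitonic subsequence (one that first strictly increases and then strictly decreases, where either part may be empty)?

inc[i] = longest strictly increasing subsequence ending at i; dec[i] = longest strictly decreasing subsequence starting at i:
i:      1  2  3  4  5  6  7  8  9 10 11 12 13
a[i]:  32 14 26 31 24 24 31 16 26 18 27 24 13
inc:    1  1  2  3  2  2  3  2  3  3  4  4  1
dec:    5  2  4  4  3  3  4  2  3  2  3  2  1
Best peak at i=4 (value 31): inc=3, dec=4, length 3+4−1 = 6.

6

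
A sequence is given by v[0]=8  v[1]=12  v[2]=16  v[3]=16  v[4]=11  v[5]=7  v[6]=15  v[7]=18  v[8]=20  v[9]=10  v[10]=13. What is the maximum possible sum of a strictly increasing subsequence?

74

Let S[i] be the best sum of a strictly increasing subsequence ending at i:
i:      0  1  2  3  4  5  6  7  8  9 10
v[i]:   8 12 16 16 11  7 15 18 20 10 13
S:      8 20 36 36 19  7 35 54 74 18 33
Maximum is 74 (e.g. 8 + 12 + 16 + 18 + 20).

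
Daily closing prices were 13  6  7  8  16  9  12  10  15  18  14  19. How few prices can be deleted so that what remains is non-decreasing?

4

Fewest deletions = n − (longest non-decreasing subsequence).
Patience tails:
13 → extends → [13]
6 → replaces 13 → [6]
7 → extends → [6, 7]
8 → extends → [6, 7, 8]
16 → extends → [6, 7, 8, 16]
9 → replaces 16 → [6, 7, 8, 9]
12 → extends → [6, 7, 8, 9, 12]
10 → replaces 12 → [6, 7, 8, 9, 10]
15 → extends → [6, 7, 8, 9, 10, 15]
18 → extends → [6, 7, 8, 9, 10, 15, 18]
14 → replaces 15 → [6, 7, 8, 9, 10, 14, 18]
19 → extends → [6, 7, 8, 9, 10, 14, 18, 19]
Longest non-decreasing subsequence has length 8, so deletions = 12 − 8 = 4.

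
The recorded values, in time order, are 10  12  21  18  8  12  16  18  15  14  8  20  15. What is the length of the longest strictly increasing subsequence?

Track the smallest tail for each achievable length (strict):
10 → extends → [10]
12 → extends → [10, 12]
21 → extends → [10, 12, 21]
18 → replaces 21 → [10, 12, 18]
8 → replaces 10 → [8, 12, 18]
12 → already a tail → [8, 12, 18]
16 → replaces 18 → [8, 12, 16]
18 → extends → [8, 12, 16, 18]
15 → replaces 16 → [8, 12, 15, 18]
14 → replaces 15 → [8, 12, 14, 18]
8 → already a tail → [8, 12, 14, 18]
20 → extends → [8, 12, 14, 18, 20]
15 → replaces 18 → [8, 12, 14, 15, 20]
Five tails, so the longest strictly increasing subsequence has length 5 (e.g. 10, 12, 16, 18, 20).

5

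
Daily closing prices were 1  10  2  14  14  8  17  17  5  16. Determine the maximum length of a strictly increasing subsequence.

4

Let dp[i] be the length of the longest such subsequence ending at index i:
i:      1  2  3  4  5  6  7  8  9 10
a[i]:   1 10  2 14 14  8 17 17  5 16
dp:     1  2  2  3  3  3  4  4  3  4
Maximum dp value is 4.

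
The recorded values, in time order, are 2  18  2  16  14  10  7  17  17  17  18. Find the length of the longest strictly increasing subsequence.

Let dp[i] be the length of the longest such subsequence ending at index i:
i:      1  2  3  4  5  6  7  8  9 10 11
a[i]:   2 18  2 16 14 10  7 17 17 17 18
dp:     1  2  1  2  2  2  2  3  3  3  4
Maximum dp value is 4.

4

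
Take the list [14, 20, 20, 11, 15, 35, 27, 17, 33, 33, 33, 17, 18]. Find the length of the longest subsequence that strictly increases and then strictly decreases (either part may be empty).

5

inc[i] = longest strictly increasing subsequence ending at i; dec[i] = longest strictly decreasing subsequence starting at i:
i:      1  2  3  4  5  6  7  8  9 10 11 12 13
a[i]:  14 20 20 11 15 35 27 17 33 33 33 17 18
inc:    1  2  2  1  2  3  3  3  4  4  4  3  4
dec:    2  2  2  1  1  3  2  1  2  2  2  1  1
Best peak at i=6 (value 35): inc=3, dec=3, length 3+3−1 = 5.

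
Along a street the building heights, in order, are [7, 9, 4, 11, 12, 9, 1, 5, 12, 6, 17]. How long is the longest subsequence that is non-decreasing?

6

Track the smallest tail for each achievable length (allowing ties):
7 → extends → [7]
9 → extends → [7, 9]
4 → replaces 7 → [4, 9]
11 → extends → [4, 9, 11]
12 → extends → [4, 9, 11, 12]
9 → replaces 11 → [4, 9, 9, 12]
1 → replaces 4 → [1, 9, 9, 12]
5 → replaces 9 → [1, 5, 9, 12]
12 → extends → [1, 5, 9, 12, 12]
6 → replaces 9 → [1, 5, 6, 12, 12]
17 → extends → [1, 5, 6, 12, 12, 17]
Six tails, so the longest non-decreasing subsequence has length 6 (e.g. 7, 9, 11, 12, 12, 17).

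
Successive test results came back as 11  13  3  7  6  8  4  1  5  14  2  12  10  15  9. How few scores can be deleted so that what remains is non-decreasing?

Fewest deletions = n − (longest non-decreasing subsequence).
Patience tails:
11 → extends → [11]
13 → extends → [11, 13]
3 → replaces 11 → [3, 13]
7 → replaces 13 → [3, 7]
6 → replaces 7 → [3, 6]
8 → extends → [3, 6, 8]
4 → replaces 6 → [3, 4, 8]
1 → replaces 3 → [1, 4, 8]
5 → replaces 8 → [1, 4, 5]
14 → extends → [1, 4, 5, 14]
2 → replaces 4 → [1, 2, 5, 14]
12 → replaces 14 → [1, 2, 5, 12]
10 → replaces 12 → [1, 2, 5, 10]
15 → extends → [1, 2, 5, 10, 15]
9 → replaces 10 → [1, 2, 5, 9, 15]
Longest non-decreasing subsequence has length 5, so deletions = 15 − 5 = 10.

10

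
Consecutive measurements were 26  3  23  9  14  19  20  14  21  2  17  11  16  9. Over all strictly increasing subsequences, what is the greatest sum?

86

Let S[i] be the best sum of a strictly increasing subsequence ending at i:
i:      1  2  3  4  5  6  7  8  9 10 11 12 13 14
a[i]:  26  3 23  9 14 19 20 14 21  2 17 11 16  9
S:     26  3 26 12 26 45 65 26 86  2 43 23 42 12
Maximum is 86 (e.g. 3 + 9 + 14 + 19 + 20 + 21).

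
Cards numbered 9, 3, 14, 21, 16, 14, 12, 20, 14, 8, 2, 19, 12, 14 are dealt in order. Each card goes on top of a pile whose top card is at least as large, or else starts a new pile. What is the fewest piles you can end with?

4

Place each on the leftmost legal pile:
9 → new pile 1 (tops now [9])
3 → pile 1 (tops now [3])
14 → new pile 2 (tops now [3, 14])
21 → new pile 3 (tops now [3, 14, 21])
16 → pile 3 (tops now [3, 14, 16])
14 → pile 2 (tops now [3, 14, 16])
12 → pile 2 (tops now [3, 12, 16])
20 → new pile 4 (tops now [3, 12, 16, 20])
14 → pile 3 (tops now [3, 12, 14, 20])
8 → pile 2 (tops now [3, 8, 14, 20])
2 → pile 1 (tops now [2, 8, 14, 20])
19 → pile 4 (tops now [2, 8, 14, 19])
12 → pile 3 (tops now [2, 8, 12, 19])
14 → pile 4 (tops now [2, 8, 12, 14])
Four piles.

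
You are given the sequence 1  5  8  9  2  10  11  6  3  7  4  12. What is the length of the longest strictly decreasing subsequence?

Let dp[i] be the longest strictly decreasing subsequence ending at i:
i:      1  2  3  4  5  6  7  8  9 10 11 12
a[i]:   1  5  8  9  2 10 11  6  3  7  4 12
dp:     1  1  1  1  2  1  1  2  3  2  3  1
Maximum is 3.

3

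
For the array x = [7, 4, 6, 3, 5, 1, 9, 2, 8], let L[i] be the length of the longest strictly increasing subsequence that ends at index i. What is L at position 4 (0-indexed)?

2

dp[i] = 1 + max{dp[j] : j<i, x[j]<x[i]} (or 1 if no such j):
i:     0 1 2 3 4 5 6 7 8
x[i]:  7 4 6 3 5 1 9 2 8
dp:    1 1 2 1 2 1 3 2 3
At index 4 the value is 2.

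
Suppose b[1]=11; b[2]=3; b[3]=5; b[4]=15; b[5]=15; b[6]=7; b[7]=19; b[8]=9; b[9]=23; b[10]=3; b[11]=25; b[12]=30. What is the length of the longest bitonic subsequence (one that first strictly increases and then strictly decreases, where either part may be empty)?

7

inc[i] = longest strictly increasing subsequence ending at i; dec[i] = longest strictly decreasing subsequence starting at i:
i:      1  2  3  4  5  6  7  8  9 10 11 12
b[i]:  11  3  5 15 15  7 19  9 23  3 25 30
inc:    1  1  2  3  3  3  4  4  5  1  6  7
dec:    3  1  2  3  3  2  3  2  2  1  1  1
Best peak at i=12 (value 30): inc=7, dec=1, length 7+1−1 = 7.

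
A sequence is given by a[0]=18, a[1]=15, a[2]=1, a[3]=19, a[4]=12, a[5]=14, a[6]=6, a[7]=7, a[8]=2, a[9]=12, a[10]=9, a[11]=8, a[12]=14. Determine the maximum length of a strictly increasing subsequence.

5

Track the smallest tail for each achievable length (strict):
18 → extends → [18]
15 → replaces 18 → [15]
1 → replaces 15 → [1]
19 → extends → [1, 19]
12 → replaces 19 → [1, 12]
14 → extends → [1, 12, 14]
6 → replaces 12 → [1, 6, 14]
7 → replaces 14 → [1, 6, 7]
2 → replaces 6 → [1, 2, 7]
12 → extends → [1, 2, 7, 12]
9 → replaces 12 → [1, 2, 7, 9]
8 → replaces 9 → [1, 2, 7, 8]
14 → extends → [1, 2, 7, 8, 14]
Five tails, so the longest strictly increasing subsequence has length 5 (e.g. 1, 6, 7, 12, 14).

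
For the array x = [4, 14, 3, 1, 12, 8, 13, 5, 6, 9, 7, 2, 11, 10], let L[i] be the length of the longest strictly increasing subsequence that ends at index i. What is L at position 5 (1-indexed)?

2

dp[i] = 1 + max{dp[j] : j<i, x[j]<x[i]} (or 1 if no such j):
i:      1  2  3  4  5  6  7  8  9 10 11 12 13 14
x[i]:   4 14  3  1 12  8 13  5  6  9  7  2 11 10
dp:     1  2  1  1  2  2  3  2  3  4  4  2  5  5
At index 5 the value is 2.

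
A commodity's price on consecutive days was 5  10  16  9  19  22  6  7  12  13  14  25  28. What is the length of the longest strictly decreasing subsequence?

3

Negate each value so 'decreasing' becomes 'increasing', then run patience tails on the negated sequence:
-5 → extends → [-5]
-10 → replaces -5 → [-10]
-16 → replaces -10 → [-16]
-9 → extends → [-16, -9]
-19 → replaces -16 → [-19, -9]
-22 → replaces -19 → [-22, -9]
-6 → extends → [-22, -9, -6]
-7 → replaces -6 → [-22, -9, -7]
-12 → replaces -9 → [-22, -12, -7]
-13 → replaces -12 → [-22, -13, -7]
-14 → replaces -13 → [-22, -14, -7]
-25 → replaces -22 → [-25, -14, -7]
-28 → replaces -25 → [-28, -14, -7]
Three tails, so the longest strictly decreasing subsequence of the original has length 3.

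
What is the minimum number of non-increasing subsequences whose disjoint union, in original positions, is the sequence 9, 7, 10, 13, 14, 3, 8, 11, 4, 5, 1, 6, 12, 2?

5

Place each on the leftmost legal pile:
9 → new pile 1 (tops now [9])
7 → pile 1 (tops now [7])
10 → new pile 2 (tops now [7, 10])
13 → new pile 3 (tops now [7, 10, 13])
14 → new pile 4 (tops now [7, 10, 13, 14])
3 → pile 1 (tops now [3, 10, 13, 14])
8 → pile 2 (tops now [3, 8, 13, 14])
11 → pile 3 (tops now [3, 8, 11, 14])
4 → pile 2 (tops now [3, 4, 11, 14])
5 → pile 3 (tops now [3, 4, 5, 14])
1 → pile 1 (tops now [1, 4, 5, 14])
6 → pile 4 (tops now [1, 4, 5, 6])
12 → new pile 5 (tops now [1, 4, 5, 6, 12])
2 → pile 2 (tops now [1, 2, 5, 6, 12])
Five piles.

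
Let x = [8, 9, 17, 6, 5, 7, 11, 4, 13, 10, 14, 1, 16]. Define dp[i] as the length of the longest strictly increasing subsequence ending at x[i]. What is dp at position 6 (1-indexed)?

dp[i] = 1 + max{dp[j] : j<i, x[j]<x[i]} (or 1 if no such j):
i:      1  2  3  4  5  6  7  8  9 10 11 12 13
x[i]:   8  9 17  6  5  7 11  4 13 10 14  1 16
dp:     1  2  3  1  1  2  3  1  4  3  5  1  6
At index 6 the value is 2.

2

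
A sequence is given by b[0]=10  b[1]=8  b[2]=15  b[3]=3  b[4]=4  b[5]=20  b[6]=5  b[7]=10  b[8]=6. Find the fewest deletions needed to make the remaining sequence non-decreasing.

Fewest deletions = n − (longest non-decreasing subsequence).
i:      0  1  2  3  4  5  6  7  8
b[i]:  10  8 15  3  4 20  5 10  6
dp:     1  1  2  1  2  3  3  4  4
max dp = 4, so deletions = 9 − 4 = 5.

5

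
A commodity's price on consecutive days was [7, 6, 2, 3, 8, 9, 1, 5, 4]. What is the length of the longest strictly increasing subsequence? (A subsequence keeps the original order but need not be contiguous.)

4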